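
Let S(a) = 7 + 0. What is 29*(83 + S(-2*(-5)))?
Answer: 2610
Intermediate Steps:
S(a) = 7
29*(83 + S(-2*(-5))) = 29*(83 + 7) = 29*90 = 2610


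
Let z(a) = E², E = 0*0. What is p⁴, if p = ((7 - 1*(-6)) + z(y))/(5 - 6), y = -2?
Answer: 28561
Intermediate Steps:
E = 0
z(a) = 0 (z(a) = 0² = 0)
p = -13 (p = ((7 - 1*(-6)) + 0)/(5 - 6) = ((7 + 6) + 0)/(-1) = (13 + 0)*(-1) = 13*(-1) = -13)
p⁴ = (-13)⁴ = 28561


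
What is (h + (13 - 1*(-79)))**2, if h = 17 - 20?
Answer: 7921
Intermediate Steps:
h = -3
(h + (13 - 1*(-79)))**2 = (-3 + (13 - 1*(-79)))**2 = (-3 + (13 + 79))**2 = (-3 + 92)**2 = 89**2 = 7921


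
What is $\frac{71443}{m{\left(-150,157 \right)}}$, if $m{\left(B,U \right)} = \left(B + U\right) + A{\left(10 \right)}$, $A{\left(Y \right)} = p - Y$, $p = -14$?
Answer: $- \frac{71443}{17} \approx -4202.5$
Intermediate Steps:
$A{\left(Y \right)} = -14 - Y$
$m{\left(B,U \right)} = -24 + B + U$ ($m{\left(B,U \right)} = \left(B + U\right) - 24 = -24 + B + U$)
$\frac{71443}{m{\left(-150,157 \right)}} = \frac{71443}{-24 - 150 + 157} = \frac{71443}{-17} = 71443 \left(- \frac{1}{17}\right) = - \frac{71443}{17}$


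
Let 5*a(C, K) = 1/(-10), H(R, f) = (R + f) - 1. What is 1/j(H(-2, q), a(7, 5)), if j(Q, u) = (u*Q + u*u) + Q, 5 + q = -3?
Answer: -2500/26949 ≈ -0.092768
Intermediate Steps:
q = -8 (q = -5 - 3 = -8)
H(R, f) = -1 + R + f
a(C, K) = -1/50 (a(C, K) = (1/5)/(-10) = (1/5)*(-1/10) = -1/50)
j(Q, u) = Q + u**2 + Q*u (j(Q, u) = (Q*u + u**2) + Q = (u**2 + Q*u) + Q = Q + u**2 + Q*u)
1/j(H(-2, q), a(7, 5)) = 1/((-1 - 2 - 8) + (-1/50)**2 + (-1 - 2 - 8)*(-1/50)) = 1/(-11 + 1/2500 - 11*(-1/50)) = 1/(-11 + 1/2500 + 11/50) = 1/(-26949/2500) = -2500/26949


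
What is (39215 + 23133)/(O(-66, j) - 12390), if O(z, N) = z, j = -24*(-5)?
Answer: -15587/3114 ≈ -5.0055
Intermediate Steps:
j = 120
(39215 + 23133)/(O(-66, j) - 12390) = (39215 + 23133)/(-66 - 12390) = 62348/(-12456) = 62348*(-1/12456) = -15587/3114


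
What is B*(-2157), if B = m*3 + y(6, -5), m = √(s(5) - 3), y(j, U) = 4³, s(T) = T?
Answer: -138048 - 6471*√2 ≈ -1.4720e+5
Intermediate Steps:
y(j, U) = 64
m = √2 (m = √(5 - 3) = √2 ≈ 1.4142)
B = 64 + 3*√2 (B = √2*3 + 64 = 3*√2 + 64 = 64 + 3*√2 ≈ 68.243)
B*(-2157) = (64 + 3*√2)*(-2157) = -138048 - 6471*√2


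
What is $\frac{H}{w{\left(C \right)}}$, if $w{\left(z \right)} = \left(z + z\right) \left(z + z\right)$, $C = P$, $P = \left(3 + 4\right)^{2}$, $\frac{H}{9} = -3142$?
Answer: $- \frac{14139}{4802} \approx -2.9444$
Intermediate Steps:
$H = -28278$ ($H = 9 \left(-3142\right) = -28278$)
$P = 49$ ($P = 7^{2} = 49$)
$C = 49$
$w{\left(z \right)} = 4 z^{2}$ ($w{\left(z \right)} = 2 z 2 z = 4 z^{2}$)
$\frac{H}{w{\left(C \right)}} = - \frac{28278}{4 \cdot 49^{2}} = - \frac{28278}{4 \cdot 2401} = - \frac{28278}{9604} = \left(-28278\right) \frac{1}{9604} = - \frac{14139}{4802}$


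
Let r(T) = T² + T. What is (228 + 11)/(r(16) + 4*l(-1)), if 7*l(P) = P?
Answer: 1673/1900 ≈ 0.88053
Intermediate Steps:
l(P) = P/7
r(T) = T + T²
(228 + 11)/(r(16) + 4*l(-1)) = (228 + 11)/(16*(1 + 16) + 4*((⅐)*(-1))) = 239/(16*17 + 4*(-⅐)) = 239/(272 - 4/7) = 239/(1900/7) = 239*(7/1900) = 1673/1900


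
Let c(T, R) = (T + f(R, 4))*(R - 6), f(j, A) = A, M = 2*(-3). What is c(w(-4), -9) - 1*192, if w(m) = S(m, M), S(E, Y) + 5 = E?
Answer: -117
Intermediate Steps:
M = -6
S(E, Y) = -5 + E
w(m) = -5 + m
c(T, R) = (-6 + R)*(4 + T) (c(T, R) = (T + 4)*(R - 6) = (4 + T)*(-6 + R) = (-6 + R)*(4 + T))
c(w(-4), -9) - 1*192 = (-24 - 6*(-5 - 4) + 4*(-9) - 9*(-5 - 4)) - 1*192 = (-24 - 6*(-9) - 36 - 9*(-9)) - 192 = (-24 + 54 - 36 + 81) - 192 = 75 - 192 = -117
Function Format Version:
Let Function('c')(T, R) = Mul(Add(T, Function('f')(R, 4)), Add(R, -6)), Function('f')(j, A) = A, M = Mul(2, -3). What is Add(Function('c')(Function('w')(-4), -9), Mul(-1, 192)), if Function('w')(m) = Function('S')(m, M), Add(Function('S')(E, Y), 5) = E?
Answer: -117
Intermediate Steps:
M = -6
Function('S')(E, Y) = Add(-5, E)
Function('w')(m) = Add(-5, m)
Function('c')(T, R) = Mul(Add(-6, R), Add(4, T)) (Function('c')(T, R) = Mul(Add(T, 4), Add(R, -6)) = Mul(Add(4, T), Add(-6, R)) = Mul(Add(-6, R), Add(4, T)))
Add(Function('c')(Function('w')(-4), -9), Mul(-1, 192)) = Add(Add(-24, Mul(-6, Add(-5, -4)), Mul(4, -9), Mul(-9, Add(-5, -4))), Mul(-1, 192)) = Add(Add(-24, Mul(-6, -9), -36, Mul(-9, -9)), -192) = Add(Add(-24, 54, -36, 81), -192) = Add(75, -192) = -117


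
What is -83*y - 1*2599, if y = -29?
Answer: -192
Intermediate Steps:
-83*y - 1*2599 = -83*(-29) - 1*2599 = 2407 - 2599 = -192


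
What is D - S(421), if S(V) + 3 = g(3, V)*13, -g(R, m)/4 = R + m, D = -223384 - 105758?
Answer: -307091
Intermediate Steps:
D = -329142
g(R, m) = -4*R - 4*m (g(R, m) = -4*(R + m) = -4*R - 4*m)
S(V) = -159 - 52*V (S(V) = -3 + (-4*3 - 4*V)*13 = -3 + (-12 - 4*V)*13 = -3 + (-156 - 52*V) = -159 - 52*V)
D - S(421) = -329142 - (-159 - 52*421) = -329142 - (-159 - 21892) = -329142 - 1*(-22051) = -329142 + 22051 = -307091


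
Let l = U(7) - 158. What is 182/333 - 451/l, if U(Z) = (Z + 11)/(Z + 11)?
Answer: 178757/52281 ≈ 3.4192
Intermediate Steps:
U(Z) = 1 (U(Z) = (11 + Z)/(11 + Z) = 1)
l = -157 (l = 1 - 158 = -157)
182/333 - 451/l = 182/333 - 451/(-157) = 182*(1/333) - 451*(-1/157) = 182/333 + 451/157 = 178757/52281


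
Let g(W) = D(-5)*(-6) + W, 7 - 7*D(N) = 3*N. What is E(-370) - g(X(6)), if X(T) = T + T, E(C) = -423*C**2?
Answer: -405360852/7 ≈ -5.7909e+7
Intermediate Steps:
D(N) = 1 - 3*N/7
X(T) = 2*T
g(W) = -132/7 + W (g(W) = (1 - 3/7*(-5))*(-6) + W = (1 + 15/7)*(-6) + W = (22/7)*(-6) + W = -132/7 + W)
E(-370) - g(X(6)) = -423*(-370)**2 - (-132/7 + 2*6) = -423*136900 - (-132/7 + 12) = -57908700 - 1*(-48/7) = -57908700 + 48/7 = -405360852/7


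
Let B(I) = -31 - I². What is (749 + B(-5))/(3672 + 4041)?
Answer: 77/857 ≈ 0.089848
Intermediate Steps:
(749 + B(-5))/(3672 + 4041) = (749 + (-31 - 1*(-5)²))/(3672 + 4041) = (749 + (-31 - 1*25))/7713 = (749 + (-31 - 25))*(1/7713) = (749 - 56)*(1/7713) = 693*(1/7713) = 77/857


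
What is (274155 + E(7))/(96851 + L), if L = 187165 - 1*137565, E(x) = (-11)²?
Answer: 274276/146451 ≈ 1.8728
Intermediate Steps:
E(x) = 121
L = 49600 (L = 187165 - 137565 = 49600)
(274155 + E(7))/(96851 + L) = (274155 + 121)/(96851 + 49600) = 274276/146451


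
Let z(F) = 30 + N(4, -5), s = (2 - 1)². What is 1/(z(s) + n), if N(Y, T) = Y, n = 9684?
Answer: 1/9718 ≈ 0.00010290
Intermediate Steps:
s = 1 (s = 1² = 1)
z(F) = 34 (z(F) = 30 + 4 = 34)
1/(z(s) + n) = 1/(34 + 9684) = 1/9718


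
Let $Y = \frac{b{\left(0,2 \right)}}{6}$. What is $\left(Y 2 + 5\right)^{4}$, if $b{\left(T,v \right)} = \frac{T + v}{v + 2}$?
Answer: $\frac{923521}{1296} \approx 712.59$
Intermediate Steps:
$b{\left(T,v \right)} = \frac{T + v}{2 + v}$
$Y = \frac{1}{12}$ ($Y = \frac{\frac{1}{2 + 2} \left(0 + 2\right)}{6} = \frac{1}{4} \cdot 2 \cdot \frac{1}{6} = \frac{1}{2} \cdot \frac{1}{6} = \frac{1}{12} \approx 0.083333$)
$\left(Y 2 + 5\right)^{4} = \left(\frac{1}{12} \cdot 2 + 5\right)^{4} = \left(\frac{1}{6} + 5\right)^{4} = \left(\frac{31}{6}\right)^{4} = \frac{923521}{1296}$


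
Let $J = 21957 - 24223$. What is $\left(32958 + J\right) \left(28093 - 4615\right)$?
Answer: $720586776$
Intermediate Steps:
$J = -2266$ ($J = 21957 - 24223 = -2266$)
$\left(32958 + J\right) \left(28093 - 4615\right) = \left(32958 - 2266\right) \left(28093 - 4615\right) = 30692 \cdot 23478 = 720586776$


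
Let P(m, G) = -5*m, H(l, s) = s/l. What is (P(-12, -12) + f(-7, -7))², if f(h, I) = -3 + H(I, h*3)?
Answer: 3600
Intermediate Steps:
f(h, I) = -3 + 3*h/I (f(h, I) = -3 + (h*3)/I = -3 + (3*h)/I = -3 + 3*h/I)
(P(-12, -12) + f(-7, -7))² = (-5*(-12) + (-3 + 3*(-7)/(-7)))² = (60 + (-3 + 3*(-7)*(-⅐)))² = (60 + (-3 + 3))² = (60 + 0)² = 60² = 3600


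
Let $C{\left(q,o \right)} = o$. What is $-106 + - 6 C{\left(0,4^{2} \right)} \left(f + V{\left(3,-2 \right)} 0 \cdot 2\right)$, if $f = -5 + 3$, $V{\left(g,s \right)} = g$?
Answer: $86$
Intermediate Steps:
$f = -2$
$-106 + - 6 C{\left(0,4^{2} \right)} \left(f + V{\left(3,-2 \right)} 0 \cdot 2\right) = -106 + - 6 \cdot 4^{2} \left(-2 + 3 \cdot 0 \cdot 2\right) = -106 + \left(-6\right) 16 \left(-2 + 0 \cdot 2\right) = -106 - 96 \left(-2 + 0\right) = -106 - -192 = -106 + 192 = 86$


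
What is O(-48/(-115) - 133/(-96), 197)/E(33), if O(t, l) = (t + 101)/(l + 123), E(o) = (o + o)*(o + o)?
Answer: 1134943/15388876800 ≈ 7.3751e-5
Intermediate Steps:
E(o) = 4*o² (E(o) = (2*o)*(2*o) = 4*o²)
O(t, l) = (101 + t)/(123 + l)
O(-48/(-115) - 133/(-96), 197)/E(33) = ((101 + (-48/(-115) - 133/(-96)))/(123 + 197))/((4*33²)) = ((101 + (-48*(-1/115) - 133*(-1/96)))/320)/((4*1089)) = ((101 + (48/115 + 133/96))/320)/4356 = ((101 + 19903/11040)/320)*(1/4356) = ((1/320)*(1134943/11040))*(1/4356) = (1134943/3532800)*(1/4356) = 1134943/15388876800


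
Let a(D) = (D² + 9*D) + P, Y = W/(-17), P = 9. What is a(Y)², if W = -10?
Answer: 17901361/83521 ≈ 214.33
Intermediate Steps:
Y = 10/17 (Y = -10/(-17) = -10*(-1/17) = 10/17 ≈ 0.58823)
a(D) = 9 + D² + 9*D (a(D) = (D² + 9*D) + 9 = 9 + D² + 9*D)
a(Y)² = (9 + (10/17)² + 9*(10/17))² = (9 + 100/289 + 90/17)² = (4231/289)² = 17901361/83521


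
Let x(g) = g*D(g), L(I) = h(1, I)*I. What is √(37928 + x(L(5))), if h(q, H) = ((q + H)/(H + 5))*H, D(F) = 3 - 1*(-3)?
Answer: √38018 ≈ 194.98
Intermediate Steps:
D(F) = 6 (D(F) = 3 + 3 = 6)
h(q, H) = H*(H + q)/(5 + H) (h(q, H) = ((H + q)/(5 + H))*H = H*(H + q)/(5 + H))
L(I) = I²*(1 + I)/(5 + I) (L(I) = (I*(I + 1)/(5 + I))*I = (I*(1 + I)/(5 + I))*I = I²*(1 + I)/(5 + I))
x(g) = 6*g (x(g) = g*6 = 6*g)
√(37928 + x(L(5))) = √(37928 + 6*(5²*(1 + 5)/(5 + 5))) = √(37928 + 6*(25*6/10)) = √(37928 + 6*(25*(⅒)*6)) = √(37928 + 6*15) = √(37928 + 90) = √38018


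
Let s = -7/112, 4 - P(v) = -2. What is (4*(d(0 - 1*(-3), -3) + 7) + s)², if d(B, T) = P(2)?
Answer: 690561/256 ≈ 2697.5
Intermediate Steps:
P(v) = 6 (P(v) = 4 - 1*(-2) = 4 + 2 = 6)
d(B, T) = 6
s = -1/16 (s = -7*1/112 = -1/16 ≈ -0.062500)
(4*(d(0 - 1*(-3), -3) + 7) + s)² = (4*(6 + 7) - 1/16)² = (4*13 - 1/16)² = (52 - 1/16)² = (831/16)² = 690561/256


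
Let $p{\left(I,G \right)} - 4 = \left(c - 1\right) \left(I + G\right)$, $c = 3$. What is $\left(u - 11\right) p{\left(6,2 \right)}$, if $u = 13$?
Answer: $40$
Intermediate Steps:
$p{\left(I,G \right)} = 4 + 2 G + 2 I$ ($p{\left(I,G \right)} = 4 + \left(3 - 1\right) \left(I + G\right) = 4 + 2 \left(G + I\right) = 4 + \left(2 G + 2 I\right) = 4 + 2 G + 2 I$)
$\left(u - 11\right) p{\left(6,2 \right)} = \left(13 - 11\right) \left(4 + 2 \cdot 2 + 2 \cdot 6\right) = 2 \left(4 + 4 + 12\right) = 2 \cdot 20 = 40$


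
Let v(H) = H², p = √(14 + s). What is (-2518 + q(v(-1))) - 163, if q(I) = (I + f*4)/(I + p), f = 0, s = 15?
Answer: -75069/28 + √29/28 ≈ -2680.8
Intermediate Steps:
p = √29 (p = √(14 + 15) = √29 ≈ 5.3852)
q(I) = I/(I + √29) (q(I) = (I + 0*4)/(I + √29) = (I + 0)/(I + √29) = I/(I + √29))
(-2518 + q(v(-1))) - 163 = (-2518 + (-1)²/((-1)² + √29)) - 163 = (-2518 + 1/(1 + √29)) - 163 = -2681 + 1/(1 + √29)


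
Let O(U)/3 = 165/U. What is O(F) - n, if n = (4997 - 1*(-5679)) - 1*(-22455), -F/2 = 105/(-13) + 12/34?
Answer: -37666613/1138 ≈ -33099.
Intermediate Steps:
F = 3414/221 (F = -2*(105/(-13) + 12/34) = -2*(105*(-1/13) + 12*(1/34)) = -2*(-105/13 + 6/17) = -2*(-1707/221) = 3414/221 ≈ 15.448)
O(U) = 495/U (O(U) = 3*(165/U) = 495/U)
n = 33131 (n = (4997 + 5679) + 22455 = 10676 + 22455 = 33131)
O(F) - n = 495/(3414/221) - 1*33131 = 495*(221/3414) - 33131 = 36465/1138 - 33131 = -37666613/1138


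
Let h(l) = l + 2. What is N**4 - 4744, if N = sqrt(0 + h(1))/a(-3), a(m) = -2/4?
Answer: -4600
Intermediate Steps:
a(m) = -1/2 (a(m) = -2*1/4 = -1/2)
h(l) = 2 + l
N = -2*sqrt(3) (N = sqrt(0 + (2 + 1))/(-1/2) = sqrt(0 + 3)*(-2) = sqrt(3)*(-2) = -2*sqrt(3) ≈ -3.4641)
N**4 - 4744 = (-2*sqrt(3))**4 - 4744 = 144 - 4744 = -4600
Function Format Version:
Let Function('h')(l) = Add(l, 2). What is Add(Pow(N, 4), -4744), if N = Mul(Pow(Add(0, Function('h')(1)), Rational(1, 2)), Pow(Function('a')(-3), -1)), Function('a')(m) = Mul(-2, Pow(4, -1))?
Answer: -4600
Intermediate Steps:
Function('a')(m) = Rational(-1, 2) (Function('a')(m) = Mul(-2, Rational(1, 4)) = Rational(-1, 2))
Function('h')(l) = Add(2, l)
N = Mul(-2, Pow(3, Rational(1, 2))) (N = Mul(Pow(Add(0, Add(2, 1)), Rational(1, 2)), Pow(Rational(-1, 2), -1)) = Mul(Pow(Add(0, 3), Rational(1, 2)), -2) = Mul(Pow(3, Rational(1, 2)), -2) = Mul(-2, Pow(3, Rational(1, 2))) ≈ -3.4641)
Add(Pow(N, 4), -4744) = Add(Pow(Mul(-2, Pow(3, Rational(1, 2))), 4), -4744) = Add(144, -4744) = -4600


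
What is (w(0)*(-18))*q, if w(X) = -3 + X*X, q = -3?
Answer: -162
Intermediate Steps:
w(X) = -3 + X**2
(w(0)*(-18))*q = ((-3 + 0**2)*(-18))*(-3) = ((-3 + 0)*(-18))*(-3) = -3*(-18)*(-3) = 54*(-3) = -162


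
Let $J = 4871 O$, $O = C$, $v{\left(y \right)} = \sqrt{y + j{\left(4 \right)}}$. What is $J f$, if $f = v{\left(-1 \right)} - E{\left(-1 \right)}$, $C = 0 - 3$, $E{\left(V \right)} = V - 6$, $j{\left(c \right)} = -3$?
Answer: $-102291 - 29226 i \approx -1.0229 \cdot 10^{5} - 29226.0 i$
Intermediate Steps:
$E{\left(V \right)} = -6 + V$ ($E{\left(V \right)} = V - 6 = -6 + V$)
$C = -3$ ($C = 0 - 3 = -3$)
$v{\left(y \right)} = \sqrt{-3 + y}$ ($v{\left(y \right)} = \sqrt{y - 3} = \sqrt{-3 + y}$)
$O = -3$
$f = 7 + 2 i$ ($f = \sqrt{-3 - 1} - \left(-6 - 1\right) = \sqrt{-4} - -7 = 2 i + 7 = 7 + 2 i \approx 7.0 + 2.0 i$)
$J = -14613$ ($J = 4871 \left(-3\right) = -14613$)
$J f = - 14613 \left(7 + 2 i\right) = -102291 - 29226 i$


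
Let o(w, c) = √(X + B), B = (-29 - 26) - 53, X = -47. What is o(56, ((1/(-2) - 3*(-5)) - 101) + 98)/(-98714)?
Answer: -I*√155/98714 ≈ -0.00012612*I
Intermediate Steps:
B = -108 (B = -55 - 53 = -108)
o(w, c) = I*√155 (o(w, c) = √(-47 - 108) = √(-155) = I*√155)
o(56, ((1/(-2) - 3*(-5)) - 101) + 98)/(-98714) = (I*√155)/(-98714) = (I*√155)*(-1/98714) = -I*√155/98714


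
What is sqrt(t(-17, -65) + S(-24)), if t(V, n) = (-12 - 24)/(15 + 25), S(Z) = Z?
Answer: I*sqrt(2490)/10 ≈ 4.99*I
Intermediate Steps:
t(V, n) = -9/10 (t(V, n) = -36/40 = -36*1/40 = -9/10)
sqrt(t(-17, -65) + S(-24)) = sqrt(-9/10 - 24) = sqrt(-249/10) = I*sqrt(2490)/10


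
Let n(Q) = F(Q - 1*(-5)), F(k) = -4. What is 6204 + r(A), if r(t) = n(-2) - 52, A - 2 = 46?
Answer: 6148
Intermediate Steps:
A = 48 (A = 2 + 46 = 48)
n(Q) = -4
r(t) = -56 (r(t) = -4 - 52 = -56)
6204 + r(A) = 6204 - 56 = 6148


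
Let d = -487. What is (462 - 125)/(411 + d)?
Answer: -337/76 ≈ -4.4342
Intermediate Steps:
(462 - 125)/(411 + d) = (462 - 125)/(411 - 487) = 337/(-76) = 337*(-1/76) = -337/76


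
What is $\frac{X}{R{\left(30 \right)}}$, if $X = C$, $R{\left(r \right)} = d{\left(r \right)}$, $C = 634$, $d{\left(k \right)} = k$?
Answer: $\frac{317}{15} \approx 21.133$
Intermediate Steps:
$R{\left(r \right)} = r$
$X = 634$
$\frac{X}{R{\left(30 \right)}} = \frac{634}{30} = 634 \cdot \frac{1}{30} = \frac{317}{15}$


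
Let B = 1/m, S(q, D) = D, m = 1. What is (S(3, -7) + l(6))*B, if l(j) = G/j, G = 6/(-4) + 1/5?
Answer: -433/60 ≈ -7.2167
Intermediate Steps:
B = 1 (B = 1/1 = 1)
G = -13/10 (G = 6*(-¼) + 1*(⅕) = -3/2 + ⅕ = -13/10 ≈ -1.3000)
l(j) = -13/(10*j)
(S(3, -7) + l(6))*B = (-7 - 13/10/6)*1 = (-7 - 13/10*⅙)*1 = (-7 - 13/60)*1 = -433/60*1 = -433/60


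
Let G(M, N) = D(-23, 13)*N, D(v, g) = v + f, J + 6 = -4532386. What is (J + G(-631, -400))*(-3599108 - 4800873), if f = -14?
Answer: 37947686965752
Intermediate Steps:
J = -4532392 (J = -6 - 4532386 = -4532392)
D(v, g) = -14 + v (D(v, g) = v - 14 = -14 + v)
G(M, N) = -37*N (G(M, N) = (-14 - 23)*N = -37*N)
(J + G(-631, -400))*(-3599108 - 4800873) = (-4532392 - 37*(-400))*(-3599108 - 4800873) = (-4532392 + 14800)*(-8399981) = -4517592*(-8399981) = 37947686965752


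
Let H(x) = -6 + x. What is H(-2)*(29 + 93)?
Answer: -976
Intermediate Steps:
H(-2)*(29 + 93) = (-6 - 2)*(29 + 93) = -8*122 = -976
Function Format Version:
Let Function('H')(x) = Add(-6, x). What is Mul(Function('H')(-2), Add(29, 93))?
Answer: -976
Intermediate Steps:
Mul(Function('H')(-2), Add(29, 93)) = Mul(Add(-6, -2), Add(29, 93)) = Mul(-8, 122) = -976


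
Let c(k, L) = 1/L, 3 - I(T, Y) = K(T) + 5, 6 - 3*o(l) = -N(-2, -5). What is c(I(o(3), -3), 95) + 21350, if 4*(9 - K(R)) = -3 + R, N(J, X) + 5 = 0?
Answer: 2028251/95 ≈ 21350.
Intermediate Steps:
N(J, X) = -5 (N(J, X) = -5 + 0 = -5)
o(l) = 1/3 (o(l) = 2 - (-1)*(-5)/3 = 2 - 1/3*5 = 2 - 5/3 = 1/3)
K(R) = 39/4 - R/4 (K(R) = 9 - (-3 + R)/4 = 9 + (3/4 - R/4) = 39/4 - R/4)
I(T, Y) = -47/4 + T/4 (I(T, Y) = 3 - ((39/4 - T/4) + 5) = 3 - (59/4 - T/4) = 3 + (-59/4 + T/4) = -47/4 + T/4)
c(I(o(3), -3), 95) + 21350 = 1/95 + 21350 = 2028251/95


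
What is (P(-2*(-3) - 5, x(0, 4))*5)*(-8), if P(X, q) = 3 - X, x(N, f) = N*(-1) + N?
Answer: -80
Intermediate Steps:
x(N, f) = 0 (x(N, f) = -N + N = 0)
(P(-2*(-3) - 5, x(0, 4))*5)*(-8) = ((3 - (-2*(-3) - 5))*5)*(-8) = ((3 - (6 - 5))*5)*(-8) = ((3 - 1*1)*5)*(-8) = ((3 - 1)*5)*(-8) = (2*5)*(-8) = 10*(-8) = -80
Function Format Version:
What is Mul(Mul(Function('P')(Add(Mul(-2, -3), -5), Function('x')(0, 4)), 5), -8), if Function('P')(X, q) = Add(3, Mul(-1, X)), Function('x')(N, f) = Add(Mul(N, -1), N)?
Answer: -80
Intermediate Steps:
Function('x')(N, f) = 0 (Function('x')(N, f) = Add(Mul(-1, N), N) = 0)
Mul(Mul(Function('P')(Add(Mul(-2, -3), -5), Function('x')(0, 4)), 5), -8) = Mul(Mul(Add(3, Mul(-1, Add(Mul(-2, -3), -5))), 5), -8) = Mul(Mul(Add(3, Mul(-1, Add(6, -5))), 5), -8) = Mul(Mul(Add(3, Mul(-1, 1)), 5), -8) = Mul(Mul(Add(3, -1), 5), -8) = Mul(Mul(2, 5), -8) = Mul(10, -8) = -80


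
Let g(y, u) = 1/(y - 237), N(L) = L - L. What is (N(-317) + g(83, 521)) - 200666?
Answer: -30902565/154 ≈ -2.0067e+5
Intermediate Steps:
N(L) = 0
g(y, u) = 1/(-237 + y)
(N(-317) + g(83, 521)) - 200666 = (0 + 1/(-237 + 83)) - 200666 = (0 + 1/(-154)) - 200666 = (0 - 1/154) - 200666 = -1/154 - 200666 = -30902565/154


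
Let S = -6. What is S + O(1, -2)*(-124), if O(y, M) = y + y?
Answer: -254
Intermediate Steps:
O(y, M) = 2*y
S + O(1, -2)*(-124) = -6 + (2*1)*(-124) = -6 + 2*(-124) = -6 - 248 = -254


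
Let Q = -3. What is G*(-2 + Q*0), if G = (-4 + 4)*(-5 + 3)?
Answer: 0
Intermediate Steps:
G = 0 (G = 0*(-2) = 0)
G*(-2 + Q*0) = 0*(-2 - 3*0) = 0*(-2 + 0) = 0*(-2) = 0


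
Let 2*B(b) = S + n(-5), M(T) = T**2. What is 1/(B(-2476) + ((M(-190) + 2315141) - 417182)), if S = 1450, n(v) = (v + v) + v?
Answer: 2/3869553 ≈ 5.1686e-7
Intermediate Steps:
n(v) = 3*v (n(v) = 2*v + v = 3*v)
B(b) = 1435/2 (B(b) = (1450 + 3*(-5))/2 = (1450 - 15)/2 = (1/2)*1435 = 1435/2)
1/(B(-2476) + ((M(-190) + 2315141) - 417182)) = 1/(1435/2 + (((-190)**2 + 2315141) - 417182)) = 1/(1435/2 + ((36100 + 2315141) - 417182)) = 1/(1435/2 + (2351241 - 417182)) = 1/(1435/2 + 1934059) = 1/(3869553/2) = 2/3869553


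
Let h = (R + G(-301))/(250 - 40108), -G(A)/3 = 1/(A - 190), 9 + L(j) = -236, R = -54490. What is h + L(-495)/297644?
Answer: 3979273787459/2912487912516 ≈ 1.3663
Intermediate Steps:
L(j) = -245 (L(j) = -9 - 236 = -245)
G(A) = -3/(-190 + A) (G(A) = -3/(A - 190) = -3/(-190 + A))
h = 26754587/19570278 (h = (-54490 - 3/(-190 - 301))/(250 - 40108) = (-54490 - 3/(-491))/(-39858) = (-54490 - 3*(-1/491))*(-1/39858) = (-54490 + 3/491)*(-1/39858) = -26754587/491*(-1/39858) = 26754587/19570278 ≈ 1.3671)
h + L(-495)/297644 = 26754587/19570278 - 245/297644 = 3979273787459/2912487912516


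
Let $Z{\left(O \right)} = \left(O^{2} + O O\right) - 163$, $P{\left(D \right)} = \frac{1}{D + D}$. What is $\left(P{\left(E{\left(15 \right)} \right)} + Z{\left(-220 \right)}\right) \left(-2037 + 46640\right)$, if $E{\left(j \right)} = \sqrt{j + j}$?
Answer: $4310300111 + \frac{44603 \sqrt{30}}{60} \approx 4.3103 \cdot 10^{9}$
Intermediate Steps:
$E{\left(j \right)} = \sqrt{2} \sqrt{j}$ ($E{\left(j \right)} = \sqrt{2 j} = \sqrt{2} \sqrt{j}$)
$P{\left(D \right)} = \frac{1}{2 D}$
$Z{\left(O \right)} = -163 + 2 O^{2}$ ($Z{\left(O \right)} = \left(O^{2} + O^{2}\right) - 163 = 2 O^{2} - 163 = -163 + 2 O^{2}$)
$\left(P{\left(E{\left(15 \right)} \right)} + Z{\left(-220 \right)}\right) \left(-2037 + 46640\right) = \left(\frac{1}{2 \sqrt{2} \sqrt{15}} - \left(163 - 2 \left(-220\right)^{2}\right)\right) \left(-2037 + 46640\right) = \left(\frac{1}{2 \sqrt{30}} + \left(-163 + 2 \cdot 48400\right)\right) 44603 = \left(\frac{\frac{1}{30} \sqrt{30}}{2} + \left(-163 + 96800\right)\right) 44603 = \left(\frac{\sqrt{30}}{60} + 96637\right) 44603 = \left(96637 + \frac{\sqrt{30}}{60}\right) 44603 = 4310300111 + \frac{44603 \sqrt{30}}{60}$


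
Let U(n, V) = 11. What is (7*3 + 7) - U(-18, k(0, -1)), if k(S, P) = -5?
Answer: 17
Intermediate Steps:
(7*3 + 7) - U(-18, k(0, -1)) = (7*3 + 7) - 1*11 = (21 + 7) - 11 = 28 - 11 = 17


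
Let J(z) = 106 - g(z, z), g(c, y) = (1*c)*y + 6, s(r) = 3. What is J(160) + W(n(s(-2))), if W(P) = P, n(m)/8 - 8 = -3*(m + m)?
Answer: -25580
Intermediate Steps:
g(c, y) = 6 + c*y (g(c, y) = c*y + 6 = 6 + c*y)
n(m) = 64 - 48*m (n(m) = 64 + 8*(-3*(m + m)) = 64 + 8*(-6*m) = 64 - 48*m)
J(z) = 100 - z² (J(z) = 106 - (6 + z*z) = 106 - (6 + z²) = 106 + (-6 - z²) = 100 - z²)
J(160) + W(n(s(-2))) = (100 - 1*160²) + (64 - 48*3) = (100 - 1*25600) + (64 - 144) = (100 - 25600) - 80 = -25500 - 80 = -25580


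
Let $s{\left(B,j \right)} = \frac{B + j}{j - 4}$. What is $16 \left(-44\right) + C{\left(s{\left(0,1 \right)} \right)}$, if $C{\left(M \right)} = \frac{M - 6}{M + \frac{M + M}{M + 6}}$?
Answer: $- \frac{15869}{23} \approx -689.96$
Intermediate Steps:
$s{\left(B,j \right)} = \frac{B + j}{-4 + j}$
$C{\left(M \right)} = \frac{-6 + M}{M + \frac{2 M}{6 + M}}$
$16 \left(-44\right) + C{\left(s{\left(0,1 \right)} \right)} = 16 \left(-44\right) + \frac{-36 + \left(\frac{0 + 1}{-4 + 1}\right)^{2}}{\frac{0 + 1}{-4 + 1} \left(8 + \frac{0 + 1}{-4 + 1}\right)} = -704 + \frac{-36 + \left(\frac{1}{-3} \cdot 1\right)^{2}}{\frac{1}{-3} \cdot 1 \left(8 + \frac{1}{-3} \cdot 1\right)} = -704 + \frac{-36 + \left(\left(- \frac{1}{3}\right) 1\right)^{2}}{\left(- \frac{1}{3}\right) 1 \left(8 - \frac{1}{3}\right)} = -704 + \frac{-36 + \left(- \frac{1}{3}\right)^{2}}{\left(- \frac{1}{3}\right) \left(8 - \frac{1}{3}\right)} = -704 - \frac{3 \left(-36 + \frac{1}{9}\right)}{\frac{23}{3}} = -704 - \frac{9}{23} \left(- \frac{323}{9}\right) = -704 + \frac{323}{23} = - \frac{15869}{23}$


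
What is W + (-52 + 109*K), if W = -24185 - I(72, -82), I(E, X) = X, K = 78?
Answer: -15653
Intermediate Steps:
W = -24103 (W = -24185 - 1*(-82) = -24185 + 82 = -24103)
W + (-52 + 109*K) = -24103 + (-52 + 109*78) = -24103 + (-52 + 8502) = -24103 + 8450 = -15653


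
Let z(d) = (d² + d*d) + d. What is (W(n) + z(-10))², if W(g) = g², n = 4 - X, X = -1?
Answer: 46225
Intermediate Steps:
z(d) = d + 2*d² (z(d) = (d² + d²) + d = 2*d² + d = d + 2*d²)
n = 5 (n = 4 - 1*(-1) = 4 + 1 = 5)
(W(n) + z(-10))² = (5² - 10*(1 + 2*(-10)))² = (25 - 10*(1 - 20))² = (25 - 10*(-19))² = (25 + 190)² = 215² = 46225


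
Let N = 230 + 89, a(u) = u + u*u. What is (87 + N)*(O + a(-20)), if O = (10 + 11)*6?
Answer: 205436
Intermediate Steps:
O = 126 (O = 21*6 = 126)
a(u) = u + u²
N = 319
(87 + N)*(O + a(-20)) = (87 + 319)*(126 - 20*(1 - 20)) = 406*(126 - 20*(-19)) = 406*(126 + 380) = 406*506 = 205436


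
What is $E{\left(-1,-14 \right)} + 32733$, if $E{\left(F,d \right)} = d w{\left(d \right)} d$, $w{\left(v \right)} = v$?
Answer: $29989$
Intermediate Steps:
$E{\left(F,d \right)} = d^{3}$ ($E{\left(F,d \right)} = d d d = d^{2} d = d^{3}$)
$E{\left(-1,-14 \right)} + 32733 = \left(-14\right)^{3} + 32733 = -2744 + 32733 = 29989$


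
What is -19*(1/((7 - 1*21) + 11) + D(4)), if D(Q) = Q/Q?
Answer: -38/3 ≈ -12.667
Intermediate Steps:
D(Q) = 1
-19*(1/((7 - 1*21) + 11) + D(4)) = -19*(1/((7 - 1*21) + 11) + 1) = -19*(1/((7 - 21) + 11) + 1) = -19*(1/(-14 + 11) + 1) = -19*(1/(-3) + 1) = -19*(-1/3 + 1) = -19*2/3 = -38/3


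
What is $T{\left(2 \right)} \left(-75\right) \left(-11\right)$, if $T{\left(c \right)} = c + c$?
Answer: $3300$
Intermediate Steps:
$T{\left(c \right)} = 2 c$
$T{\left(2 \right)} \left(-75\right) \left(-11\right) = 2 \cdot 2 \left(-75\right) \left(-11\right) = 4 \left(-75\right) \left(-11\right) = \left(-300\right) \left(-11\right) = 3300$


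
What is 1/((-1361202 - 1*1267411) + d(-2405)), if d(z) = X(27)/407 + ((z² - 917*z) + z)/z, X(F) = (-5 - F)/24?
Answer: -1221/3213591418 ≈ -3.7995e-7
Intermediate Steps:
X(F) = -5/24 - F/24 (X(F) = (-5 - F)*(1/24) = -5/24 - F/24)
d(z) = -4/1221 + (z² - 916*z)/z (d(z) = (-5/24 - 1/24*27)/407 + ((z² - 917*z) + z)/z = (-5/24 - 9/8)*(1/407) + (z² - 916*z)/z = -4/3*1/407 + (z² - 916*z)/z = -4/1221 + (z² - 916*z)/z)
1/((-1361202 - 1*1267411) + d(-2405)) = 1/((-1361202 - 1*1267411) + (-1118440/1221 - 2405)) = 1/((-1361202 - 1267411) - 4054945/1221) = 1/(-2628613 - 4054945/1221) = 1/(-3213591418/1221) = -1221/3213591418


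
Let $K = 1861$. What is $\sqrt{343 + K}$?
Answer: $2 \sqrt{551} \approx 46.947$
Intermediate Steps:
$\sqrt{343 + K} = \sqrt{343 + 1861} = \sqrt{2204} = 2 \sqrt{551}$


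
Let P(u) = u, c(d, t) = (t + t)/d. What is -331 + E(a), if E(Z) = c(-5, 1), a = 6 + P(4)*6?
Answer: -1657/5 ≈ -331.40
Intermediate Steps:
c(d, t) = 2*t/d (c(d, t) = (2*t)/d = 2*t/d)
a = 30 (a = 6 + 4*6 = 6 + 24 = 30)
E(Z) = -⅖ (E(Z) = 2*1/(-5) = 2*1*(-⅕) = -⅖)
-331 + E(a) = -331 - ⅖ = -1657/5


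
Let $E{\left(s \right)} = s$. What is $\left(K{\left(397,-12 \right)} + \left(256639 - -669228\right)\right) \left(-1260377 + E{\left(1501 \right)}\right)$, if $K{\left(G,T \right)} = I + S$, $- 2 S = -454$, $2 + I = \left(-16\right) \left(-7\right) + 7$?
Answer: $-1165984798836$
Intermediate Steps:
$I = 117$ ($I = -2 + \left(\left(-16\right) \left(-7\right) + 7\right) = -2 + \left(112 + 7\right) = -2 + 119 = 117$)
$S = 227$ ($S = \left(- \frac{1}{2}\right) \left(-454\right) = 227$)
$K{\left(G,T \right)} = 344$ ($K{\left(G,T \right)} = 117 + 227 = 344$)
$\left(K{\left(397,-12 \right)} + \left(256639 - -669228\right)\right) \left(-1260377 + E{\left(1501 \right)}\right) = \left(344 + \left(256639 - -669228\right)\right) \left(-1260377 + 1501\right) = \left(344 + \left(256639 + 669228\right)\right) \left(-1258876\right) = \left(344 + 925867\right) \left(-1258876\right) = 926211 \left(-1258876\right) = -1165984798836$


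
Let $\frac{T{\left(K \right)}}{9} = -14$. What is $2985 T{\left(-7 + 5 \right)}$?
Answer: $-376110$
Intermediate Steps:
$T{\left(K \right)} = -126$ ($T{\left(K \right)} = 9 \left(-14\right) = -126$)
$2985 T{\left(-7 + 5 \right)} = 2985 \left(-126\right) = -376110$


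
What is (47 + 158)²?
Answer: 42025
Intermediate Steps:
(47 + 158)² = 205² = 42025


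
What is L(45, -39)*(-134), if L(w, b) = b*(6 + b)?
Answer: -172458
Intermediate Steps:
L(45, -39)*(-134) = -39*(6 - 39)*(-134) = -39*(-33)*(-134) = 1287*(-134) = -172458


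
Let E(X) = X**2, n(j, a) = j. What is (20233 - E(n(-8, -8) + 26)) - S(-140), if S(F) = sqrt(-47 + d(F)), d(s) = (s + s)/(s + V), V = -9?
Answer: 19909 - 9*I*sqrt(12367)/149 ≈ 19909.0 - 6.7172*I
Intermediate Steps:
d(s) = 2*s/(-9 + s) (d(s) = (s + s)/(s - 9) = (2*s)/(-9 + s) = 2*s/(-9 + s))
S(F) = sqrt(-47 + 2*F/(-9 + F))
(20233 - E(n(-8, -8) + 26)) - S(-140) = (20233 - (-8 + 26)**2) - 3*sqrt((47 - 5*(-140))/(-9 - 140)) = (20233 - 1*18**2) - 3*sqrt((47 + 700)/(-149)) = (20233 - 1*324) - 3*sqrt(-1/149*747) = (20233 - 324) - 3*sqrt(-747/149) = 19909 - 3*3*I*sqrt(12367)/149 = 19909 - 9*I*sqrt(12367)/149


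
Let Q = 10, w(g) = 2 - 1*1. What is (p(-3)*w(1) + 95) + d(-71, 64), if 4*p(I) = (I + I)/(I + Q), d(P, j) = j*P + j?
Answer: -61393/14 ≈ -4385.2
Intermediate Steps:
d(P, j) = j + P*j (d(P, j) = P*j + j = j + P*j)
w(g) = 1 (w(g) = 2 - 1 = 1)
p(I) = I/(2*(10 + I)) (p(I) = ((I + I)/(I + 10))/4 = ((2*I)/(10 + I))/4 = (2*I/(10 + I))/4 = I/(2*(10 + I)))
(p(-3)*w(1) + 95) + d(-71, 64) = (((½)*(-3)/(10 - 3))*1 + 95) + 64*(1 - 71) = (((½)*(-3)/7)*1 + 95) + 64*(-70) = (((½)*(-3)*(⅐))*1 + 95) - 4480 = (-3/14*1 + 95) - 4480 = (-3/14 + 95) - 4480 = 1327/14 - 4480 = -61393/14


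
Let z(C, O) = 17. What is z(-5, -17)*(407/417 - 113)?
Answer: -794138/417 ≈ -1904.4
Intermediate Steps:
z(-5, -17)*(407/417 - 113) = 17*(407/417 - 113) = 17*(-46714/417) = -794138/417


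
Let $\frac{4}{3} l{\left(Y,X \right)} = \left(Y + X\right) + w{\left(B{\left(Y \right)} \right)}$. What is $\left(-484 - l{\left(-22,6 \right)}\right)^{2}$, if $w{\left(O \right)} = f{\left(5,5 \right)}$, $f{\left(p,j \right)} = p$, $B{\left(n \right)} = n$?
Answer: $\frac{3621409}{16} \approx 2.2634 \cdot 10^{5}$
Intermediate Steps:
$w{\left(O \right)} = 5$
$l{\left(Y,X \right)} = \frac{15}{4} + \frac{3 X}{4} + \frac{3 Y}{4}$ ($l{\left(Y,X \right)} = \frac{3 \left(\left(Y + X\right) + 5\right)}{4} = \frac{3 \left(\left(X + Y\right) + 5\right)}{4} = \frac{3 \left(5 + X + Y\right)}{4} = \frac{15}{4} + \frac{3 X}{4} + \frac{3 Y}{4}$)
$\left(-484 - l{\left(-22,6 \right)}\right)^{2} = \left(-484 - \left(\frac{15}{4} + \frac{3}{4} \cdot 6 + \frac{3}{4} \left(-22\right)\right)\right)^{2} = \left(-484 - \left(\frac{15}{4} + \frac{9}{2} - \frac{33}{2}\right)\right)^{2} = \left(-484 - - \frac{33}{4}\right)^{2} = \left(-484 + \frac{33}{4}\right)^{2} = \left(- \frac{1903}{4}\right)^{2} = \frac{3621409}{16}$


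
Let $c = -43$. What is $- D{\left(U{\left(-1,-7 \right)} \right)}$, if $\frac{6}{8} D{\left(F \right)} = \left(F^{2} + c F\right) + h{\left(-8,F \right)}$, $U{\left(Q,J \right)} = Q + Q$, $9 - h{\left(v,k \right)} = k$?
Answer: $- \frac{404}{3} \approx -134.67$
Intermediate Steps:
$h{\left(v,k \right)} = 9 - k$
$U{\left(Q,J \right)} = 2 Q$
$D{\left(F \right)} = 12 - \frac{176 F}{3} + \frac{4 F^{2}}{3}$ ($D{\left(F \right)} = \frac{4 \left(\left(F^{2} - 43 F\right) - \left(-9 + F\right)\right)}{3} = \frac{4 \left(9 + F^{2} - 44 F\right)}{3} = 12 - \frac{176 F}{3} + \frac{4 F^{2}}{3}$)
$- D{\left(U{\left(-1,-7 \right)} \right)} = - (12 - \frac{176 \cdot 2 \left(-1\right)}{3} + \frac{4 \left(2 \left(-1\right)\right)^{2}}{3}) = - (12 - - \frac{352}{3} + \frac{4 \left(-2\right)^{2}}{3}) = - (12 + \frac{352}{3} + \frac{4}{3} \cdot 4) = - (12 + \frac{352}{3} + \frac{16}{3}) = \left(-1\right) \frac{404}{3} = - \frac{404}{3}$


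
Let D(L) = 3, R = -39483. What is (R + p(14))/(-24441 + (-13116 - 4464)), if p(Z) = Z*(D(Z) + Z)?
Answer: 39245/42021 ≈ 0.93394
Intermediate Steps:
p(Z) = Z*(3 + Z)
(R + p(14))/(-24441 + (-13116 - 4464)) = (-39483 + 14*(3 + 14))/(-24441 + (-13116 - 4464)) = (-39483 + 14*17)/(-24441 - 17580) = (-39483 + 238)/(-42021) = -39245*(-1/42021) = 39245/42021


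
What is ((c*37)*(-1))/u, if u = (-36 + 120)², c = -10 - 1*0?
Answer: 185/3528 ≈ 0.052438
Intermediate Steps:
c = -10 (c = -10 + 0 = -10)
u = 7056 (u = 84² = 7056)
((c*37)*(-1))/u = (-10*37*(-1))/7056 = -370*(-1)*(1/7056) = 370*(1/7056) = 185/3528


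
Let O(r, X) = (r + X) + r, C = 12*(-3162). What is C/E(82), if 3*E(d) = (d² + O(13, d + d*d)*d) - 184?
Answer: -28458/141691 ≈ -0.20085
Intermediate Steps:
C = -37944
O(r, X) = X + 2*r (O(r, X) = (X + r) + r = X + 2*r)
E(d) = -184/3 + d²/3 + d*(26 + d + d²)/3 (E(d) = ((d² + ((d + d*d) + 2*13)*d) - 184)/3 = ((d² + ((d + d²) + 26)*d) - 184)/3 = ((d² + (26 + d + d²)*d) - 184)/3 = ((d² + d*(26 + d + d²)) - 184)/3 = (-184 + d² + d*(26 + d + d²))/3 = -184/3 + d²/3 + d*(26 + d + d²)/3)
C/E(82) = -37944/(-184/3 + (⅓)*82² + (⅓)*82*(26 + 82*(1 + 82))) = -37944/(-184/3 + (⅓)*6724 + (⅓)*82*(26 + 82*83)) = -37944/(-184/3 + 6724/3 + (⅓)*82*(26 + 6806)) = -37944/(-184/3 + 6724/3 + (⅓)*82*6832) = -37944/(-184/3 + 6724/3 + 560224/3) = -37944/566764/3 = -37944*3/566764 = -28458/141691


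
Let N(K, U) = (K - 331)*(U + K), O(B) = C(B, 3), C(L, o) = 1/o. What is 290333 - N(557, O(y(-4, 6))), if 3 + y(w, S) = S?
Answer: 493127/3 ≈ 1.6438e+5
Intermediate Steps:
y(w, S) = -3 + S
O(B) = ⅓ (O(B) = 1/3 = ⅓)
N(K, U) = (-331 + K)*(K + U)
290333 - N(557, O(y(-4, 6))) = 290333 - (557² - 331*557 - 331*⅓ + 557*(⅓)) = 290333 - (310249 - 184367 - 331/3 + 557/3) = 290333 - 1*377872/3 = 290333 - 377872/3 = 493127/3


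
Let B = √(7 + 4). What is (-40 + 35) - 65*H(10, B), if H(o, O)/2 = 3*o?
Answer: -3905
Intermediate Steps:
B = √11 ≈ 3.3166
H(o, O) = 6*o (H(o, O) = 2*(3*o) = 6*o)
(-40 + 35) - 65*H(10, B) = (-40 + 35) - 390*10 = -5 - 65*60 = -5 - 3900 = -3905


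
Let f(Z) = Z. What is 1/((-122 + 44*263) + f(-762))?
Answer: 1/10688 ≈ 9.3563e-5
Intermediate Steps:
1/((-122 + 44*263) + f(-762)) = 1/((-122 + 44*263) - 762) = 1/((-122 + 11572) - 762) = 1/(11450 - 762) = 1/10688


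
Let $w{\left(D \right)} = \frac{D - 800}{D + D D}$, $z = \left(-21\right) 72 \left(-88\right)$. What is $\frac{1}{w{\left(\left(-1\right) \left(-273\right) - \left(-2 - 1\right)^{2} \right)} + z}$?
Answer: $\frac{8745}{1163574653} \approx 7.5156 \cdot 10^{-6}$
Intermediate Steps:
$z = 133056$ ($z = \left(-1512\right) \left(-88\right) = 133056$)
$w{\left(D \right)} = \frac{-800 + D}{D + D^{2}}$
$\frac{1}{w{\left(\left(-1\right) \left(-273\right) - \left(-2 - 1\right)^{2} \right)} + z} = \frac{1}{\frac{-800 - \left(-273 + \left(-2 - 1\right)^{2}\right)}{\left(\left(-1\right) \left(-273\right) - \left(-2 - 1\right)^{2}\right) \left(1 - \left(-273 + \left(-2 - 1\right)^{2}\right)\right)} + 133056} = \frac{1}{\frac{-800 + \left(273 - \left(-3\right)^{2}\right)}{\left(273 - \left(-3\right)^{2}\right) \left(1 + \left(273 - \left(-3\right)^{2}\right)\right)} + 133056} = \frac{1}{\frac{-800 + \left(273 - 9\right)}{\left(273 - 9\right) \left(1 + \left(273 - 9\right)\right)} + 133056} = \frac{1}{\frac{-800 + 264}{264 \left(1 + 264\right)} + 133056} = \frac{1}{\frac{1}{264} \cdot \frac{1}{265} \left(-536\right) + 133056} = \frac{1}{- \frac{67}{8745} + 133056} = \frac{1}{\frac{1163574653}{8745}} = \frac{8745}{1163574653}$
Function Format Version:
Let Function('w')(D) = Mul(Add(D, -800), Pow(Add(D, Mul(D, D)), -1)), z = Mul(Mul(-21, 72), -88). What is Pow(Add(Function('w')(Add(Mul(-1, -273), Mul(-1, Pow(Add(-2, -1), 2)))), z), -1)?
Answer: Rational(8745, 1163574653) ≈ 7.5156e-6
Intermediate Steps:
z = 133056 (z = Mul(-1512, -88) = 133056)
Function('w')(D) = Mul(Pow(Add(D, Pow(D, 2)), -1), Add(-800, D)) (Function('w')(D) = Mul(Add(-800, D), Pow(Add(D, Pow(D, 2)), -1)) = Mul(Pow(Add(D, Pow(D, 2)), -1), Add(-800, D)))
Pow(Add(Function('w')(Add(Mul(-1, -273), Mul(-1, Pow(Add(-2, -1), 2)))), z), -1) = Pow(Add(Mul(Pow(Add(Mul(-1, -273), Mul(-1, Pow(Add(-2, -1), 2))), -1), Pow(Add(1, Add(Mul(-1, -273), Mul(-1, Pow(Add(-2, -1), 2)))), -1), Add(-800, Add(Mul(-1, -273), Mul(-1, Pow(Add(-2, -1), 2))))), 133056), -1) = Pow(Add(Mul(Pow(Add(273, Mul(-1, Pow(-3, 2))), -1), Pow(Add(1, Add(273, Mul(-1, Pow(-3, 2)))), -1), Add(-800, Add(273, Mul(-1, Pow(-3, 2))))), 133056), -1) = Pow(Add(Mul(Pow(Add(273, Mul(-1, 9)), -1), Pow(Add(1, Add(273, Mul(-1, 9))), -1), Add(-800, Add(273, Mul(-1, 9)))), 133056), -1) = Pow(Add(Mul(Pow(Add(273, -9), -1), Pow(Add(1, Add(273, -9)), -1), Add(-800, Add(273, -9))), 133056), -1) = Pow(Add(Mul(Pow(264, -1), Pow(Add(1, 264), -1), Add(-800, 264)), 133056), -1) = Pow(Add(Mul(Rational(1, 264), Pow(265, -1), -536), 133056), -1) = Pow(Add(Mul(Rational(1, 264), Rational(1, 265), -536), 133056), -1) = Pow(Add(Rational(-67, 8745), 133056), -1) = Pow(Rational(1163574653, 8745), -1) = Rational(8745, 1163574653)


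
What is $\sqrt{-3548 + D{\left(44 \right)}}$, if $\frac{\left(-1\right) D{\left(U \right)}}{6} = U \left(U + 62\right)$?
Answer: $2 i \sqrt{7883} \approx 177.57 i$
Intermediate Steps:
$D{\left(U \right)} = - 6 U \left(62 + U\right)$ ($D{\left(U \right)} = - 6 U \left(U + 62\right) = - 6 U \left(62 + U\right)$)
$\sqrt{-3548 + D{\left(44 \right)}} = \sqrt{-3548 - 264 \left(62 + 44\right)} = \sqrt{-3548 - 264 \cdot 106} = \sqrt{-3548 - 27984} = \sqrt{-31532} = 2 i \sqrt{7883}$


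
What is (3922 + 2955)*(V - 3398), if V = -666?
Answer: -27948128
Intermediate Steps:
(3922 + 2955)*(V - 3398) = (3922 + 2955)*(-666 - 3398) = 6877*(-4064) = -27948128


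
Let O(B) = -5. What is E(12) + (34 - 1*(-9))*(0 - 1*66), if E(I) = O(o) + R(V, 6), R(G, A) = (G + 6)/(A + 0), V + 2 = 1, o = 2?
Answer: -17053/6 ≈ -2842.2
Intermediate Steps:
V = -1 (V = -2 + 1 = -1)
R(G, A) = (6 + G)/A
E(I) = -25/6 (E(I) = -5 + (6 - 1)/6 = -5 + (⅙)*5 = -5 + ⅚ = -25/6)
E(12) + (34 - 1*(-9))*(0 - 1*66) = -25/6 + (34 - 1*(-9))*(0 - 1*66) = -25/6 + (34 + 9)*(0 - 66) = -25/6 + 43*(-66) = -25/6 - 2838 = -17053/6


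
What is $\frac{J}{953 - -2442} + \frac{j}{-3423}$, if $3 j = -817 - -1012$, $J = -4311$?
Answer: $- \frac{2139604}{1660155} \approx -1.2888$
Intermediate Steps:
$j = 65$ ($j = \frac{-817 - -1012}{3} = \frac{-817 + 1012}{3} = \frac{1}{3} \cdot 195 = 65$)
$\frac{J}{953 - -2442} + \frac{j}{-3423} = - \frac{4311}{953 - -2442} + \frac{65}{-3423} = - \frac{4311}{953 + 2442} + 65 \left(- \frac{1}{3423}\right) = - \frac{4311}{3395} - \frac{65}{3423} = - \frac{2139604}{1660155}$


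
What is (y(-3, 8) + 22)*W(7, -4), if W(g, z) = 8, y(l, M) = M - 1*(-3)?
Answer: 264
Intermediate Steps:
y(l, M) = 3 + M (y(l, M) = M + 3 = 3 + M)
(y(-3, 8) + 22)*W(7, -4) = ((3 + 8) + 22)*8 = (11 + 22)*8 = 33*8 = 264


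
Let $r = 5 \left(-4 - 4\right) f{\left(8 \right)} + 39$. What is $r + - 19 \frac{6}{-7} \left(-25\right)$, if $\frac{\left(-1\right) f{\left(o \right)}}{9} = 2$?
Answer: $\frac{2463}{7} \approx 351.86$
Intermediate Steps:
$f{\left(o \right)} = -18$ ($f{\left(o \right)} = \left(-9\right) 2 = -18$)
$r = 759$ ($r = 5 \left(-4 - 4\right) \left(-18\right) + 39 = 5 \left(-8\right) \left(-18\right) + 39 = \left(-40\right) \left(-18\right) + 39 = 720 + 39 = 759$)
$r + - 19 \frac{6}{-7} \left(-25\right) = 759 + - 19 \frac{6}{-7} \left(-25\right) = 759 + - 19 \cdot 6 \left(- \frac{1}{7}\right) \left(-25\right) = 759 + \left(-19\right) \left(- \frac{6}{7}\right) \left(-25\right) = 759 + \frac{114}{7} \left(-25\right) = 759 - \frac{2850}{7} = \frac{2463}{7}$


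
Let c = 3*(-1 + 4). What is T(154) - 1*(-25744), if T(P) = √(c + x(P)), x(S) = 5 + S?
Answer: 25744 + 2*√42 ≈ 25757.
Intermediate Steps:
c = 9 (c = 3*3 = 9)
T(P) = √(14 + P) (T(P) = √(9 + (5 + P)) = √(14 + P))
T(154) - 1*(-25744) = √(14 + 154) - 1*(-25744) = √168 + 25744 = 2*√42 + 25744 = 25744 + 2*√42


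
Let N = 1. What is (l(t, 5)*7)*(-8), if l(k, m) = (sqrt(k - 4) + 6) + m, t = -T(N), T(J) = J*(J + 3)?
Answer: -616 - 112*I*sqrt(2) ≈ -616.0 - 158.39*I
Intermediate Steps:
T(J) = J*(3 + J)
t = -4 (t = -(3 + 1) = -4 ≈ -4.0000)
l(k, m) = 6 + m + sqrt(-4 + k) (l(k, m) = (sqrt(-4 + k) + 6) + m = (6 + sqrt(-4 + k)) + m = 6 + m + sqrt(-4 + k))
(l(t, 5)*7)*(-8) = ((6 + 5 + sqrt(-4 - 4))*7)*(-8) = ((6 + 5 + sqrt(-8))*7)*(-8) = ((6 + 5 + 2*I*sqrt(2))*7)*(-8) = ((11 + 2*I*sqrt(2))*7)*(-8) = (77 + 14*I*sqrt(2))*(-8) = -616 - 112*I*sqrt(2)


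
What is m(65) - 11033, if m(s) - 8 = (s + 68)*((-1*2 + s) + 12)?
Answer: -1050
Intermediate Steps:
m(s) = 8 + (10 + s)*(68 + s) (m(s) = 8 + (s + 68)*((-1*2 + s) + 12) = 8 + (68 + s)*((-2 + s) + 12) = 8 + (68 + s)*(10 + s) = 8 + (10 + s)*(68 + s))
m(65) - 11033 = (688 + 65² + 78*65) - 11033 = (688 + 4225 + 5070) - 11033 = 9983 - 11033 = -1050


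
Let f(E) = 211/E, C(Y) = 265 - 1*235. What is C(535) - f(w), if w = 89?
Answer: 2459/89 ≈ 27.629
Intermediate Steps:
C(Y) = 30 (C(Y) = 265 - 235 = 30)
C(535) - f(w) = 30 - 211/89 = 2459/89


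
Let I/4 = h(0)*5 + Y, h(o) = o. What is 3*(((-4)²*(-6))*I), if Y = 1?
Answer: -1152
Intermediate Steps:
I = 4 (I = 4*(0*5 + 1) = 4*(0 + 1) = 4*1 = 4)
3*(((-4)²*(-6))*I) = 3*(((-4)²*(-6))*4) = 3*((16*(-6))*4) = 3*(-96*4) = 3*(-384) = -1152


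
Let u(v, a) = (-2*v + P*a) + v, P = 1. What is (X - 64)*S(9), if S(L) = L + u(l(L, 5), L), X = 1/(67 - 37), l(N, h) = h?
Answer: -24947/30 ≈ -831.57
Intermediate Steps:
u(v, a) = a - v (u(v, a) = (-2*v + 1*a) + v = (-2*v + a) + v = (a - 2*v) + v = a - v)
X = 1/30 ≈ 0.033333
S(L) = -5 + 2*L (S(L) = L + (L - 1*5) = L + (L - 5) = L + (-5 + L) = -5 + 2*L)
(X - 64)*S(9) = (1/30 - 64)*(-5 + 2*9) = -1919*(-5 + 18)/30 = -1919/30*13 = -24947/30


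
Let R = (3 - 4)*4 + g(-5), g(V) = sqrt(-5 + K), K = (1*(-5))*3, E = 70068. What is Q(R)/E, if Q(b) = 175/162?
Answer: 175/11351016 ≈ 1.5417e-5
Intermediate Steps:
K = -15 (K = -5*3 = -15)
g(V) = 2*I*sqrt(5) (g(V) = sqrt(-5 - 15) = sqrt(-20) = 2*I*sqrt(5))
R = -4 + 2*I*sqrt(5) (R = (3 - 4)*4 + 2*I*sqrt(5) = -1*4 + 2*I*sqrt(5) = -4 + 2*I*sqrt(5) ≈ -4.0 + 4.4721*I)
Q(b) = 175/162 (Q(b) = 175*(1/162) = 175/162)
Q(R)/E = (175/162)/70068 = (175/162)*(1/70068) = 175/11351016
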